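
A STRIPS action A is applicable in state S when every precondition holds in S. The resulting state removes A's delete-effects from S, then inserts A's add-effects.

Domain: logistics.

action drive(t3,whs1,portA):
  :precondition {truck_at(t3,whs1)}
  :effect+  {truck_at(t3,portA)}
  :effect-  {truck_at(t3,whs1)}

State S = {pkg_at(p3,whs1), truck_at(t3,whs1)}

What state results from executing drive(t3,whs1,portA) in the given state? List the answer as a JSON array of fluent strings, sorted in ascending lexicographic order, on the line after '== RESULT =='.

Compute (S \ del) ∪ add:
  pre ⊆ S: {truck_at(t3,whs1)} ⊆ S  — applicable
  S \ del = {pkg_at(p3,whs1)}
  ∪ add   = {pkg_at(p3,whs1), truck_at(t3,portA)}

== RESULT ==
["pkg_at(p3,whs1)", "truck_at(t3,portA)"]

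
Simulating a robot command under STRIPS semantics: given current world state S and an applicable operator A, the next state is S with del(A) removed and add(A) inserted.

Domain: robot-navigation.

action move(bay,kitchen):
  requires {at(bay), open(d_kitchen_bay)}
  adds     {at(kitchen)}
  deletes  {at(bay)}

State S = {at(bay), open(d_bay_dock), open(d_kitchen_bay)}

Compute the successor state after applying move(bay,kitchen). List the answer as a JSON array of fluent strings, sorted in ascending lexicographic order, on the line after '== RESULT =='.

Compute (S \ del) ∪ add:
  pre ⊆ S: {at(bay), open(d_kitchen_bay)} ⊆ S  — applicable
  S \ del = {open(d_bay_dock), open(d_kitchen_bay)}
  ∪ add   = {at(kitchen), open(d_bay_dock), open(d_kitchen_bay)}

== RESULT ==
["at(kitchen)", "open(d_bay_dock)", "open(d_kitchen_bay)"]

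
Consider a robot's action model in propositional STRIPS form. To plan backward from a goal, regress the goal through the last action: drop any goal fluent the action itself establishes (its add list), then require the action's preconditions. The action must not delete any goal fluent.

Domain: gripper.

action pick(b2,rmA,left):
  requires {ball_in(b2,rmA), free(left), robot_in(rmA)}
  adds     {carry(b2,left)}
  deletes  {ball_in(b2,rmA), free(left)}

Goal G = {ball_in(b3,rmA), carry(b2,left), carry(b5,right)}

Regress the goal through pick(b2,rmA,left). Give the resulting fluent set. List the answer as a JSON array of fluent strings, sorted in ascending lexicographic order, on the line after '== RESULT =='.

Regress:
  G ∩ del = {}  (empty — regression defined)
  G \ add = {ball_in(b3,rmA), carry(b2,left), carry(b5,right)} \ {carry(b2,left)} = {ball_in(b3,rmA), carry(b5,right)}
  ∪ pre   = {ball_in(b3,rmA), carry(b5,right)} ∪ {ball_in(b2,rmA), free(left), robot_in(rmA)}
          = {ball_in(b2,rmA), ball_in(b3,rmA), carry(b5,right), free(left), robot_in(rmA)}

== RESULT ==
["ball_in(b2,rmA)", "ball_in(b3,rmA)", "carry(b5,right)", "free(left)", "robot_in(rmA)"]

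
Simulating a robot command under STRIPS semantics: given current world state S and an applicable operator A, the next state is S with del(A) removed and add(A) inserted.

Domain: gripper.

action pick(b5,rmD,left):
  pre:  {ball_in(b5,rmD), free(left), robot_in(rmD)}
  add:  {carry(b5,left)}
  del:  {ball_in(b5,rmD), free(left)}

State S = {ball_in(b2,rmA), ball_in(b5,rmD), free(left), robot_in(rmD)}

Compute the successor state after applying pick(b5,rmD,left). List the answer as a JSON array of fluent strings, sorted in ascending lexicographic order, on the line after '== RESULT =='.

Compute (S \ del) ∪ add:
  pre ⊆ S: {ball_in(b5,rmD), free(left), robot_in(rmD)} ⊆ S  — applicable
  S \ del = {ball_in(b2,rmA), robot_in(rmD)}
  ∪ add   = {ball_in(b2,rmA), carry(b5,left), robot_in(rmD)}

== RESULT ==
["ball_in(b2,rmA)", "carry(b5,left)", "robot_in(rmD)"]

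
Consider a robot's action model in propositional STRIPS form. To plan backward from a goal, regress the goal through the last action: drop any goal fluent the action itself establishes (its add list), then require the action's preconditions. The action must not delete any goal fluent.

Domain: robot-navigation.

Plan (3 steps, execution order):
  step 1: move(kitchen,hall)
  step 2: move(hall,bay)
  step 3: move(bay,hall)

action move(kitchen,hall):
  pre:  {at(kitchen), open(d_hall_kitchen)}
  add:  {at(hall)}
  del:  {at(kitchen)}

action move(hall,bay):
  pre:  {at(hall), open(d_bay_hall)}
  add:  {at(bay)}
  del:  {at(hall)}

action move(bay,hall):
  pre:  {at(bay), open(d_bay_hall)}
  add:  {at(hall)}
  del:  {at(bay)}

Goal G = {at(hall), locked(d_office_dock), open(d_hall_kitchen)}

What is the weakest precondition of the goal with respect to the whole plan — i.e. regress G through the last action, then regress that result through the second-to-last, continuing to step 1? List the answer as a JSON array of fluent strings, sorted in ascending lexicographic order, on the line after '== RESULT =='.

Regress step by step:
  through step 3 (move(bay,hall)): drop {at(hall)}, keep {locked(d_office_dock), open(d_hall_kitchen)}, require {at(bay), open(d_bay_hall)}
    → {at(bay), locked(d_office_dock), open(d_bay_hall), open(d_hall_kitchen)}
  through step 2 (move(hall,bay)): drop {at(bay)}, keep {locked(d_office_dock), open(d_bay_hall), open(d_hall_kitchen)}, require {at(hall), open(d_bay_hall)}
    → {at(hall), locked(d_office_dock), open(d_bay_hall), open(d_hall_kitchen)}
  through step 1 (move(kitchen,hall)): drop {at(hall)}, keep {locked(d_office_dock), open(d_bay_hall), open(d_hall_kitchen)}, require {at(kitchen), open(d_hall_kitchen)}
    → {at(kitchen), locked(d_office_dock), open(d_bay_hall), open(d_hall_kitchen)}

== RESULT ==
["at(kitchen)", "locked(d_office_dock)", "open(d_bay_hall)", "open(d_hall_kitchen)"]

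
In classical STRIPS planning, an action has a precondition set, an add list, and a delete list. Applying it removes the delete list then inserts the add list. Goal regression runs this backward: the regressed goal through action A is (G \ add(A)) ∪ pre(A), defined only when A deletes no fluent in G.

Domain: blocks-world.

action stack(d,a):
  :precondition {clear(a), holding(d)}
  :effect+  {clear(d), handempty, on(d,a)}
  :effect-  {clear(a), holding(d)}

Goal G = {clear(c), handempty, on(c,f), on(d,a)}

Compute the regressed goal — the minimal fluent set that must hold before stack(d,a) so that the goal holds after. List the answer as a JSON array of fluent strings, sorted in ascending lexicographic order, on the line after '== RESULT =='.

Regress:
  G ∩ del = {}  (empty — regression defined)
  G \ add = {clear(c), handempty, on(c,f), on(d,a)} \ {clear(d), handempty, on(d,a)} = {clear(c), on(c,f)}
  ∪ pre   = {clear(c), on(c,f)} ∪ {clear(a), holding(d)}
          = {clear(a), clear(c), holding(d), on(c,f)}

== RESULT ==
["clear(a)", "clear(c)", "holding(d)", "on(c,f)"]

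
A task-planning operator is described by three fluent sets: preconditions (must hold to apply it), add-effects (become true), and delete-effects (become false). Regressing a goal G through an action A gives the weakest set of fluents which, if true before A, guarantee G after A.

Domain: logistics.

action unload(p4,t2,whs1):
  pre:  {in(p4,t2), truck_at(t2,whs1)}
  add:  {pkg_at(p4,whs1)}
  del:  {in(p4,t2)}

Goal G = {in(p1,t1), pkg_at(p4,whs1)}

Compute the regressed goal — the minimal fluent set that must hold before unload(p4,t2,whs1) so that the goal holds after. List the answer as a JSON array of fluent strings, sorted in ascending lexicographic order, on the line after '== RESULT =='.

Compute (G \ add) ∪ pre:
  G ∩ del = {}  (empty — regression defined)
  G \ add = {in(p1,t1), pkg_at(p4,whs1)} \ {pkg_at(p4,whs1)} = {in(p1,t1)}
  ∪ pre   = {in(p1,t1)} ∪ {in(p4,t2), truck_at(t2,whs1)}
          = {in(p1,t1), in(p4,t2), truck_at(t2,whs1)}

== RESULT ==
["in(p1,t1)", "in(p4,t2)", "truck_at(t2,whs1)"]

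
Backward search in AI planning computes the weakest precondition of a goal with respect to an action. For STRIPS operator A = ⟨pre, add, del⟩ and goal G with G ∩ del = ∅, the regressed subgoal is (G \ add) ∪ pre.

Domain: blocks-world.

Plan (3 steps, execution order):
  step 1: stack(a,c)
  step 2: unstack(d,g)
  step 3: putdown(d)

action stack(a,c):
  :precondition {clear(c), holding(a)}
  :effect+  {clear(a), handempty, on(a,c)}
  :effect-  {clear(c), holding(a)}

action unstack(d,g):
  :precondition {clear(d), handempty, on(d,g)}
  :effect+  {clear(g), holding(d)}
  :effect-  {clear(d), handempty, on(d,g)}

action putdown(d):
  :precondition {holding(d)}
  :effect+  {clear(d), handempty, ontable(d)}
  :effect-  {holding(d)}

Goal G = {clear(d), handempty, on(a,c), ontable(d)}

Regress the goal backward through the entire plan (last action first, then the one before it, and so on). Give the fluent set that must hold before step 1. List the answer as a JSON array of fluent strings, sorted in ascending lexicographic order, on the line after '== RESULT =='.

Regress step by step:
  through step 3 (putdown(d)): drop {clear(d), handempty, ontable(d)}, keep {on(a,c)}, require {holding(d)}
    → {holding(d), on(a,c)}
  through step 2 (unstack(d,g)): drop {holding(d)}, keep {on(a,c)}, require {clear(d), handempty, on(d,g)}
    → {clear(d), handempty, on(a,c), on(d,g)}
  through step 1 (stack(a,c)): drop {handempty, on(a,c)}, keep {clear(d), on(d,g)}, require {clear(c), holding(a)}
    → {clear(c), clear(d), holding(a), on(d,g)}

== RESULT ==
["clear(c)", "clear(d)", "holding(a)", "on(d,g)"]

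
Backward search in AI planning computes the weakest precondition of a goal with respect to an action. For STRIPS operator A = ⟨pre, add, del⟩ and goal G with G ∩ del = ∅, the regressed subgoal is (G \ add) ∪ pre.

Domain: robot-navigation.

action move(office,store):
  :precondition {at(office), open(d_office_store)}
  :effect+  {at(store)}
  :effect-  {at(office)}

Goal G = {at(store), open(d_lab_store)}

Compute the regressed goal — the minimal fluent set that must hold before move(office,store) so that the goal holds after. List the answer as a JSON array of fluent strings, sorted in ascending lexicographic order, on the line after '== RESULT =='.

Compute (G \ add) ∪ pre:
  G ∩ del = {}  (empty — regression defined)
  G \ add = {at(store), open(d_lab_store)} \ {at(store)} = {open(d_lab_store)}
  ∪ pre   = {open(d_lab_store)} ∪ {at(office), open(d_office_store)}
          = {at(office), open(d_lab_store), open(d_office_store)}

== RESULT ==
["at(office)", "open(d_lab_store)", "open(d_office_store)"]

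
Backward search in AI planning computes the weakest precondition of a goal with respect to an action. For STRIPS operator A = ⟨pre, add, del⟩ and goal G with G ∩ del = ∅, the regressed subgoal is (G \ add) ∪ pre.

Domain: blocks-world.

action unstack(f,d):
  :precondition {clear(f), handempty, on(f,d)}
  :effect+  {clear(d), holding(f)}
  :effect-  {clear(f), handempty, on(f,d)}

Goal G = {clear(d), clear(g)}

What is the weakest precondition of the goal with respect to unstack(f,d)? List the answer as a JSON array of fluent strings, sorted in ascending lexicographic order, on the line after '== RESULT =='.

Compute (G \ add) ∪ pre:
  G ∩ del = {}  (empty — regression defined)
  G \ add = {clear(d), clear(g)} \ {clear(d), holding(f)} = {clear(g)}
  ∪ pre   = {clear(g)} ∪ {clear(f), handempty, on(f,d)}
          = {clear(f), clear(g), handempty, on(f,d)}

== RESULT ==
["clear(f)", "clear(g)", "handempty", "on(f,d)"]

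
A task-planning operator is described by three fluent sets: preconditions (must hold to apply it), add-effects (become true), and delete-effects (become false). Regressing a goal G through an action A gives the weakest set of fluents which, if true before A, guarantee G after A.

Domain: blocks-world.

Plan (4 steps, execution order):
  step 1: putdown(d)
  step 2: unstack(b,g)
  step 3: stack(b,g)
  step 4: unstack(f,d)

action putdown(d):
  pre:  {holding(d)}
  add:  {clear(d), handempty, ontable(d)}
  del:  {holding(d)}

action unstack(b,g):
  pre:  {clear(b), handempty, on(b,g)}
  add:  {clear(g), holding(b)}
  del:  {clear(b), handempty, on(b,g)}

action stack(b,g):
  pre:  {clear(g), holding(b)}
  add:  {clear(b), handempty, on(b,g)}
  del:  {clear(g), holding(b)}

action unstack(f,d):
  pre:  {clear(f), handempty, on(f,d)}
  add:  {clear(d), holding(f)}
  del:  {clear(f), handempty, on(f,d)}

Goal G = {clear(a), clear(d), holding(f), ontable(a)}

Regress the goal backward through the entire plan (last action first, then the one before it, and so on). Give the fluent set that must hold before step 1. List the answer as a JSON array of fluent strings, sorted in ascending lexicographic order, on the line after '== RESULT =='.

Regress step by step:
  through step 4 (unstack(f,d)): drop {clear(d), holding(f)}, keep {clear(a), ontable(a)}, require {clear(f), handempty, on(f,d)}
    → {clear(a), clear(f), handempty, on(f,d), ontable(a)}
  through step 3 (stack(b,g)): drop {handempty}, keep {clear(a), clear(f), on(f,d), ontable(a)}, require {clear(g), holding(b)}
    → {clear(a), clear(f), clear(g), holding(b), on(f,d), ontable(a)}
  through step 2 (unstack(b,g)): drop {clear(g), holding(b)}, keep {clear(a), clear(f), on(f,d), ontable(a)}, require {clear(b), handempty, on(b,g)}
    → {clear(a), clear(b), clear(f), handempty, on(b,g), on(f,d), ontable(a)}
  through step 1 (putdown(d)): drop {handempty}, keep {clear(a), clear(b), clear(f), on(b,g), on(f,d), ontable(a)}, require {holding(d)}
    → {clear(a), clear(b), clear(f), holding(d), on(b,g), on(f,d), ontable(a)}

== RESULT ==
["clear(a)", "clear(b)", "clear(f)", "holding(d)", "on(b,g)", "on(f,d)", "ontable(a)"]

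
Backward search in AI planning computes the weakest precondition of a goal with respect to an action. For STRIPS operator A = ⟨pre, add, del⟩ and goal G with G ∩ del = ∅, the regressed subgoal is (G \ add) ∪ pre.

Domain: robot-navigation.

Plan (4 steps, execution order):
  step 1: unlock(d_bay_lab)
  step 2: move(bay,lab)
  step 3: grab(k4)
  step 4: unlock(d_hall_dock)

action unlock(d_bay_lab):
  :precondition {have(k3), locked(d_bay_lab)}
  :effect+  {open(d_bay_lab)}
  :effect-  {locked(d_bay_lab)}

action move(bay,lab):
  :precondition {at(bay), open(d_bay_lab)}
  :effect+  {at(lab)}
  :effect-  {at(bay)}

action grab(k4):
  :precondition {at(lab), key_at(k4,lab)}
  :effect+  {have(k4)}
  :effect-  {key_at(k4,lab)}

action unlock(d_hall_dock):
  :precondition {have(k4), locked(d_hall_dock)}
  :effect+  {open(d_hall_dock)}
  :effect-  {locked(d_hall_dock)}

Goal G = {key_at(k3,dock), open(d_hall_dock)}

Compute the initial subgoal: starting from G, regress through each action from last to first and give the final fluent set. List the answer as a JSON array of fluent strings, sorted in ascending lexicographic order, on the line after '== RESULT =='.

Work backward from the goal:
  through step 4 (unlock(d_hall_dock)): drop {open(d_hall_dock)}, keep {key_at(k3,dock)}, require {have(k4), locked(d_hall_dock)}
    → {have(k4), key_at(k3,dock), locked(d_hall_dock)}
  through step 3 (grab(k4)): drop {have(k4)}, keep {key_at(k3,dock), locked(d_hall_dock)}, require {at(lab), key_at(k4,lab)}
    → {at(lab), key_at(k3,dock), key_at(k4,lab), locked(d_hall_dock)}
  through step 2 (move(bay,lab)): drop {at(lab)}, keep {key_at(k3,dock), key_at(k4,lab), locked(d_hall_dock)}, require {at(bay), open(d_bay_lab)}
    → {at(bay), key_at(k3,dock), key_at(k4,lab), locked(d_hall_dock), open(d_bay_lab)}
  through step 1 (unlock(d_bay_lab)): drop {open(d_bay_lab)}, keep {at(bay), key_at(k3,dock), key_at(k4,lab), locked(d_hall_dock)}, require {have(k3), locked(d_bay_lab)}
    → {at(bay), have(k3), key_at(k3,dock), key_at(k4,lab), locked(d_bay_lab), locked(d_hall_dock)}

== RESULT ==
["at(bay)", "have(k3)", "key_at(k3,dock)", "key_at(k4,lab)", "locked(d_bay_lab)", "locked(d_hall_dock)"]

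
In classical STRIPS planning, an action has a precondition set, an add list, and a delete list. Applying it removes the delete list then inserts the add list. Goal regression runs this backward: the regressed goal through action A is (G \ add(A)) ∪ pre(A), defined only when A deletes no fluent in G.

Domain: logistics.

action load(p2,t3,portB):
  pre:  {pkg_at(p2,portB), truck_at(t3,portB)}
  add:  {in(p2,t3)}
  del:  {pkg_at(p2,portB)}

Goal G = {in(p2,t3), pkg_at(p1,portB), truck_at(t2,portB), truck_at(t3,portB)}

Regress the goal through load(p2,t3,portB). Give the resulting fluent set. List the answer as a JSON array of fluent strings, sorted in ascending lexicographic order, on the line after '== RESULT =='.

Regress:
  G ∩ del = {}  (empty — regression defined)
  G \ add = {in(p2,t3), pkg_at(p1,portB), truck_at(t2,portB), truck_at(t3,portB)} \ {in(p2,t3)} = {pkg_at(p1,portB), truck_at(t2,portB), truck_at(t3,portB)}
  ∪ pre   = {pkg_at(p1,portB), truck_at(t2,portB), truck_at(t3,portB)} ∪ {pkg_at(p2,portB), truck_at(t3,portB)}
          = {pkg_at(p1,portB), pkg_at(p2,portB), truck_at(t2,portB), truck_at(t3,portB)}

== RESULT ==
["pkg_at(p1,portB)", "pkg_at(p2,portB)", "truck_at(t2,portB)", "truck_at(t3,portB)"]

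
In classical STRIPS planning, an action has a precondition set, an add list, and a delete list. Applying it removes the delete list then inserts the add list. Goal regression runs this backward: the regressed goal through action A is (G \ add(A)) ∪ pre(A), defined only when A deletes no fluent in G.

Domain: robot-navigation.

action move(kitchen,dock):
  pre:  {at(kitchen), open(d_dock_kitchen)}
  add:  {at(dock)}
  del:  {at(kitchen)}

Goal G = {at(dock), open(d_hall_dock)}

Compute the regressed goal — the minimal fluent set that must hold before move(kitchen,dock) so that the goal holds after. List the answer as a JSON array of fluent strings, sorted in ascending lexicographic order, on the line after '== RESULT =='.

Compute (G \ add) ∪ pre:
  G ∩ del = {}  (empty — regression defined)
  G \ add = {at(dock), open(d_hall_dock)} \ {at(dock)} = {open(d_hall_dock)}
  ∪ pre   = {open(d_hall_dock)} ∪ {at(kitchen), open(d_dock_kitchen)}
          = {at(kitchen), open(d_dock_kitchen), open(d_hall_dock)}

== RESULT ==
["at(kitchen)", "open(d_dock_kitchen)", "open(d_hall_dock)"]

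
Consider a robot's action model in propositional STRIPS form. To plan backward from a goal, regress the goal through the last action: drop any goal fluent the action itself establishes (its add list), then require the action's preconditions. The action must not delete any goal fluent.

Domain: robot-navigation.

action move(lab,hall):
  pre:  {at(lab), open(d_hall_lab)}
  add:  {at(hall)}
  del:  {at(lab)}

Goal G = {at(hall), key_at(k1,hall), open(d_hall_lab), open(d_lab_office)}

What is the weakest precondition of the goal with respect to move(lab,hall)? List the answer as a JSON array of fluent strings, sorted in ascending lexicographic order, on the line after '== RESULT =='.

Regress:
  G ∩ del = {}  (empty — regression defined)
  G \ add = {at(hall), key_at(k1,hall), open(d_hall_lab), open(d_lab_office)} \ {at(hall)} = {key_at(k1,hall), open(d_hall_lab), open(d_lab_office)}
  ∪ pre   = {key_at(k1,hall), open(d_hall_lab), open(d_lab_office)} ∪ {at(lab), open(d_hall_lab)}
          = {at(lab), key_at(k1,hall), open(d_hall_lab), open(d_lab_office)}

== RESULT ==
["at(lab)", "key_at(k1,hall)", "open(d_hall_lab)", "open(d_lab_office)"]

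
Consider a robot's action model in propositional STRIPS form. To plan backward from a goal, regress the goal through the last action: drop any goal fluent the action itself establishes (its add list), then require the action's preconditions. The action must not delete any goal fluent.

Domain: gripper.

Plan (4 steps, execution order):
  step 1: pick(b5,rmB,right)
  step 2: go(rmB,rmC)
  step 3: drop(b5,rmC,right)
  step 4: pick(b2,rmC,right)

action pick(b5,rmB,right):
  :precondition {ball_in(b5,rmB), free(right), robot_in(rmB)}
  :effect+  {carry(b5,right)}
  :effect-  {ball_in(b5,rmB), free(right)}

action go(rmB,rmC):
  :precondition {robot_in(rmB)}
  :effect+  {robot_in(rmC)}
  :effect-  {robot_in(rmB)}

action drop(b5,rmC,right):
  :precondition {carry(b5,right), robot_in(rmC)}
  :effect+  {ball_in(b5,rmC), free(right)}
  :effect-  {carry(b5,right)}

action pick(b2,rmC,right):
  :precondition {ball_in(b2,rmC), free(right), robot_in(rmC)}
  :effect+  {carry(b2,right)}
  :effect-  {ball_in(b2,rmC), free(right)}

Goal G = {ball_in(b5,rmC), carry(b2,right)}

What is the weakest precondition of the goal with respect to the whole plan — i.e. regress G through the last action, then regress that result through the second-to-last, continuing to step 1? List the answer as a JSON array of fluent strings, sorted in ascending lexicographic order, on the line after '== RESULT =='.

Work backward from the goal:
  through step 4 (pick(b2,rmC,right)): drop {carry(b2,right)}, keep {ball_in(b5,rmC)}, require {ball_in(b2,rmC), free(right), robot_in(rmC)}
    → {ball_in(b2,rmC), ball_in(b5,rmC), free(right), robot_in(rmC)}
  through step 3 (drop(b5,rmC,right)): drop {ball_in(b5,rmC), free(right)}, keep {ball_in(b2,rmC), robot_in(rmC)}, require {carry(b5,right), robot_in(rmC)}
    → {ball_in(b2,rmC), carry(b5,right), robot_in(rmC)}
  through step 2 (go(rmB,rmC)): drop {robot_in(rmC)}, keep {ball_in(b2,rmC), carry(b5,right)}, require {robot_in(rmB)}
    → {ball_in(b2,rmC), carry(b5,right), robot_in(rmB)}
  through step 1 (pick(b5,rmB,right)): drop {carry(b5,right)}, keep {ball_in(b2,rmC), robot_in(rmB)}, require {ball_in(b5,rmB), free(right), robot_in(rmB)}
    → {ball_in(b2,rmC), ball_in(b5,rmB), free(right), robot_in(rmB)}

== RESULT ==
["ball_in(b2,rmC)", "ball_in(b5,rmB)", "free(right)", "robot_in(rmB)"]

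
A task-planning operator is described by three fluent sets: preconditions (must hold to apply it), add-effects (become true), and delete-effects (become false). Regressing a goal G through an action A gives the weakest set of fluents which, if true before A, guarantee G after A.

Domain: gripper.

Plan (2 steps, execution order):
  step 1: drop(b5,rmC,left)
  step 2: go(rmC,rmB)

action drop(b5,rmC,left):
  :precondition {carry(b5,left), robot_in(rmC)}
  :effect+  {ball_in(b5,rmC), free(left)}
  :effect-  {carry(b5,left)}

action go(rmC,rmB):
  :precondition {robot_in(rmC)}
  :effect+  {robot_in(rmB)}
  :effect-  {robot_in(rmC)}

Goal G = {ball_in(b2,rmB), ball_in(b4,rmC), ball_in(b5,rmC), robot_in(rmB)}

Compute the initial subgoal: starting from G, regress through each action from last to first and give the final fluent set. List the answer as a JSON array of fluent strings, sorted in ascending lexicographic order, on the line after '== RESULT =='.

Work backward from the goal:
  through step 2 (go(rmC,rmB)): drop {robot_in(rmB)}, keep {ball_in(b2,rmB), ball_in(b4,rmC), ball_in(b5,rmC)}, require {robot_in(rmC)}
    → {ball_in(b2,rmB), ball_in(b4,rmC), ball_in(b5,rmC), robot_in(rmC)}
  through step 1 (drop(b5,rmC,left)): drop {ball_in(b5,rmC)}, keep {ball_in(b2,rmB), ball_in(b4,rmC), robot_in(rmC)}, require {carry(b5,left), robot_in(rmC)}
    → {ball_in(b2,rmB), ball_in(b4,rmC), carry(b5,left), robot_in(rmC)}

== RESULT ==
["ball_in(b2,rmB)", "ball_in(b4,rmC)", "carry(b5,left)", "robot_in(rmC)"]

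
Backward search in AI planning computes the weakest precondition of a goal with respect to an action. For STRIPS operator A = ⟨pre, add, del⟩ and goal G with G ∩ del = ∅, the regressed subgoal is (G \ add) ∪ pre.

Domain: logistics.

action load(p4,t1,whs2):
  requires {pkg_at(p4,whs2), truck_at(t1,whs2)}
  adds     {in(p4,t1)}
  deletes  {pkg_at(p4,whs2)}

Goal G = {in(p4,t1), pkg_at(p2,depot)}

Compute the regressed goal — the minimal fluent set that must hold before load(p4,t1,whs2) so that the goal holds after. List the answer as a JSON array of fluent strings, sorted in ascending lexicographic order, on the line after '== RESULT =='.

Regress:
  G ∩ del = {}  (empty — regression defined)
  G \ add = {in(p4,t1), pkg_at(p2,depot)} \ {in(p4,t1)} = {pkg_at(p2,depot)}
  ∪ pre   = {pkg_at(p2,depot)} ∪ {pkg_at(p4,whs2), truck_at(t1,whs2)}
          = {pkg_at(p2,depot), pkg_at(p4,whs2), truck_at(t1,whs2)}

== RESULT ==
["pkg_at(p2,depot)", "pkg_at(p4,whs2)", "truck_at(t1,whs2)"]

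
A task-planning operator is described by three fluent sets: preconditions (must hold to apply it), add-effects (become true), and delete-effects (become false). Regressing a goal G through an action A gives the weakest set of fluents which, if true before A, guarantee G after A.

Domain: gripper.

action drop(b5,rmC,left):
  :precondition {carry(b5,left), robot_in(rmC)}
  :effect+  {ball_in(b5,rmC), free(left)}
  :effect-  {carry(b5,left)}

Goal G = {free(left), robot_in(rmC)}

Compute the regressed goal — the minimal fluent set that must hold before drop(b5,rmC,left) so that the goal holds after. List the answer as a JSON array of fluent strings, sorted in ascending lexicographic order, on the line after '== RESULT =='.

Regress:
  G ∩ del = {}  (empty — regression defined)
  G \ add = {free(left), robot_in(rmC)} \ {ball_in(b5,rmC), free(left)} = {robot_in(rmC)}
  ∪ pre   = {robot_in(rmC)} ∪ {carry(b5,left), robot_in(rmC)}
          = {carry(b5,left), robot_in(rmC)}

== RESULT ==
["carry(b5,left)", "robot_in(rmC)"]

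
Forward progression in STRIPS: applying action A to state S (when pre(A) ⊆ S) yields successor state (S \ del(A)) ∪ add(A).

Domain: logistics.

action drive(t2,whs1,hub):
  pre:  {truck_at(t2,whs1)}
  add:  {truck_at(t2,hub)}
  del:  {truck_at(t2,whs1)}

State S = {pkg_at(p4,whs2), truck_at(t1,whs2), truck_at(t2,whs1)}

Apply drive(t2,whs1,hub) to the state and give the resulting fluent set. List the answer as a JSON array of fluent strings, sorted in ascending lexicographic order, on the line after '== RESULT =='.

Compute (S \ del) ∪ add:
  pre ⊆ S: {truck_at(t2,whs1)} ⊆ S  — applicable
  S \ del = {pkg_at(p4,whs2), truck_at(t1,whs2)}
  ∪ add   = {pkg_at(p4,whs2), truck_at(t1,whs2), truck_at(t2,hub)}

== RESULT ==
["pkg_at(p4,whs2)", "truck_at(t1,whs2)", "truck_at(t2,hub)"]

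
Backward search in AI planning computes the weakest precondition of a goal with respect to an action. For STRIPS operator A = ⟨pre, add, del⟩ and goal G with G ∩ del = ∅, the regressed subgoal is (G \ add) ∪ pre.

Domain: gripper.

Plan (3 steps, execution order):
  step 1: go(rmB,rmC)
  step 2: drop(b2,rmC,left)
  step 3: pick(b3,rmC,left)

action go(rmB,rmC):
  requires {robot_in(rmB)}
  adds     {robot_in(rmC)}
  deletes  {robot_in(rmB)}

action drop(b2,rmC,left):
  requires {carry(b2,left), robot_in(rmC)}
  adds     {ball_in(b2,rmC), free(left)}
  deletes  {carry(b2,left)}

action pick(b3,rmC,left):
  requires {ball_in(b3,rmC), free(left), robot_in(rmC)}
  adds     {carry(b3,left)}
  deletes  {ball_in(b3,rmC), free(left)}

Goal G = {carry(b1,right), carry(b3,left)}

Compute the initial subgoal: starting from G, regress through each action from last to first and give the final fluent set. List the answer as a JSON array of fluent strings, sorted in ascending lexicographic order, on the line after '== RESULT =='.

Regress step by step:
  through step 3 (pick(b3,rmC,left)): drop {carry(b3,left)}, keep {carry(b1,right)}, require {ball_in(b3,rmC), free(left), robot_in(rmC)}
    → {ball_in(b3,rmC), carry(b1,right), free(left), robot_in(rmC)}
  through step 2 (drop(b2,rmC,left)): drop {free(left)}, keep {ball_in(b3,rmC), carry(b1,right), robot_in(rmC)}, require {carry(b2,left), robot_in(rmC)}
    → {ball_in(b3,rmC), carry(b1,right), carry(b2,left), robot_in(rmC)}
  through step 1 (go(rmB,rmC)): drop {robot_in(rmC)}, keep {ball_in(b3,rmC), carry(b1,right), carry(b2,left)}, require {robot_in(rmB)}
    → {ball_in(b3,rmC), carry(b1,right), carry(b2,left), robot_in(rmB)}

== RESULT ==
["ball_in(b3,rmC)", "carry(b1,right)", "carry(b2,left)", "robot_in(rmB)"]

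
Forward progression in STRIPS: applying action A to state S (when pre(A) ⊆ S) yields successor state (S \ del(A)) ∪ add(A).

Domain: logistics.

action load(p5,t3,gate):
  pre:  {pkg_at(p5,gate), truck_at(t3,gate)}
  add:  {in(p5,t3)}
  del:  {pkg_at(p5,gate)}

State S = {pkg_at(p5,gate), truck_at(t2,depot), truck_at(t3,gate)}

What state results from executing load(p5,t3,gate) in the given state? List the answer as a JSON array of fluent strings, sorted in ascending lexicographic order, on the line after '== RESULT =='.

Progress:
  pre ⊆ S: {pkg_at(p5,gate), truck_at(t3,gate)} ⊆ S  — applicable
  S \ del = {truck_at(t2,depot), truck_at(t3,gate)}
  ∪ add   = {in(p5,t3), truck_at(t2,depot), truck_at(t3,gate)}

== RESULT ==
["in(p5,t3)", "truck_at(t2,depot)", "truck_at(t3,gate)"]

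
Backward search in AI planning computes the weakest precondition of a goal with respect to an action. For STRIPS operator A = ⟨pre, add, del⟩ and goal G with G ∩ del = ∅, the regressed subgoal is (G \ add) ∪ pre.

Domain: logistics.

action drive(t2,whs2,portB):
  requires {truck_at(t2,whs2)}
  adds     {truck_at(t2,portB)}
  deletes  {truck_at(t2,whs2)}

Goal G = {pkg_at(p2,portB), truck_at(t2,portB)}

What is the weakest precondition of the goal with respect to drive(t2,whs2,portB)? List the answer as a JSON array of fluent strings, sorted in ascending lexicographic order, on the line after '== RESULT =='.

Compute (G \ add) ∪ pre:
  G ∩ del = {}  (empty — regression defined)
  G \ add = {pkg_at(p2,portB), truck_at(t2,portB)} \ {truck_at(t2,portB)} = {pkg_at(p2,portB)}
  ∪ pre   = {pkg_at(p2,portB)} ∪ {truck_at(t2,whs2)}
          = {pkg_at(p2,portB), truck_at(t2,whs2)}

== RESULT ==
["pkg_at(p2,portB)", "truck_at(t2,whs2)"]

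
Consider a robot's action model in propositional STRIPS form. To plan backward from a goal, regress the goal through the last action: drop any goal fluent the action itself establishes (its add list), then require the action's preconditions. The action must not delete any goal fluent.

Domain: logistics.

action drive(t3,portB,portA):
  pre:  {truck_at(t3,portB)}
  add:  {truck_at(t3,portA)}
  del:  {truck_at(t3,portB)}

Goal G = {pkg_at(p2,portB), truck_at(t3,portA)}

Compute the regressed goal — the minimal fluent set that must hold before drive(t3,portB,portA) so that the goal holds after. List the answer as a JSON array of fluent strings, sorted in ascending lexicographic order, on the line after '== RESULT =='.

Regress:
  G ∩ del = {}  (empty — regression defined)
  G \ add = {pkg_at(p2,portB), truck_at(t3,portA)} \ {truck_at(t3,portA)} = {pkg_at(p2,portB)}
  ∪ pre   = {pkg_at(p2,portB)} ∪ {truck_at(t3,portB)}
          = {pkg_at(p2,portB), truck_at(t3,portB)}

== RESULT ==
["pkg_at(p2,portB)", "truck_at(t3,portB)"]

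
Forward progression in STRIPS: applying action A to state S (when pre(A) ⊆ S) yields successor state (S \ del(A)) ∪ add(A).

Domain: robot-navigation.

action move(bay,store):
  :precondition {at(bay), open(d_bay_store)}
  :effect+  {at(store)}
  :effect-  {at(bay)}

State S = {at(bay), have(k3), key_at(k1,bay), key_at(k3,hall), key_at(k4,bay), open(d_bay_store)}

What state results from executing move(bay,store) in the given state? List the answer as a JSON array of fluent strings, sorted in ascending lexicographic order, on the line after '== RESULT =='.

Progress:
  pre ⊆ S: {at(bay), open(d_bay_store)} ⊆ S  — applicable
  S \ del = {have(k3), key_at(k1,bay), key_at(k3,hall), key_at(k4,bay), open(d_bay_store)}
  ∪ add   = {at(store), have(k3), key_at(k1,bay), key_at(k3,hall), key_at(k4,bay), open(d_bay_store)}

== RESULT ==
["at(store)", "have(k3)", "key_at(k1,bay)", "key_at(k3,hall)", "key_at(k4,bay)", "open(d_bay_store)"]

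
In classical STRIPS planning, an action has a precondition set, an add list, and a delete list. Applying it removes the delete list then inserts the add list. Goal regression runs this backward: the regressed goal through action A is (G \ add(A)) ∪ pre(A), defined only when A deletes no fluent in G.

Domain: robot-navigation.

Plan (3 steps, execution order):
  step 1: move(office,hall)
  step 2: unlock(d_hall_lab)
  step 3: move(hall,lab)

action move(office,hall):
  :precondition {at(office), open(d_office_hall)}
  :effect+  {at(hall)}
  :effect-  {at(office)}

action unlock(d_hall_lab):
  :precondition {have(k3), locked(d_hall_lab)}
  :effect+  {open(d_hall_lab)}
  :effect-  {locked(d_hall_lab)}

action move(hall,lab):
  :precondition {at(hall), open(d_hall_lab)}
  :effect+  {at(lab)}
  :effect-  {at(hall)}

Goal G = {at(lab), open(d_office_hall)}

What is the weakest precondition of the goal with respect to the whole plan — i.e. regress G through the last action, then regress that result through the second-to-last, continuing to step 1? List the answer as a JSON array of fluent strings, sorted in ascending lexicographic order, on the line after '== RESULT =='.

Work backward from the goal:
  through step 3 (move(hall,lab)): drop {at(lab)}, keep {open(d_office_hall)}, require {at(hall), open(d_hall_lab)}
    → {at(hall), open(d_hall_lab), open(d_office_hall)}
  through step 2 (unlock(d_hall_lab)): drop {open(d_hall_lab)}, keep {at(hall), open(d_office_hall)}, require {have(k3), locked(d_hall_lab)}
    → {at(hall), have(k3), locked(d_hall_lab), open(d_office_hall)}
  through step 1 (move(office,hall)): drop {at(hall)}, keep {have(k3), locked(d_hall_lab), open(d_office_hall)}, require {at(office), open(d_office_hall)}
    → {at(office), have(k3), locked(d_hall_lab), open(d_office_hall)}

== RESULT ==
["at(office)", "have(k3)", "locked(d_hall_lab)", "open(d_office_hall)"]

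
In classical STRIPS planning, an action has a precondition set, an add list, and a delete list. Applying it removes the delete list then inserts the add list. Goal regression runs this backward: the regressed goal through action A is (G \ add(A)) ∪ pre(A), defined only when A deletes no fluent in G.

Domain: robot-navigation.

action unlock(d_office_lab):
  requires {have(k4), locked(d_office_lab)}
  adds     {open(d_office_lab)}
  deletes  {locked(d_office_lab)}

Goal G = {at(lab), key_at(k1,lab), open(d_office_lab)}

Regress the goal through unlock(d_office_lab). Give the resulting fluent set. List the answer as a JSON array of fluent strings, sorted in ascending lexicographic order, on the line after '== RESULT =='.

Compute (G \ add) ∪ pre:
  G ∩ del = {}  (empty — regression defined)
  G \ add = {at(lab), key_at(k1,lab), open(d_office_lab)} \ {open(d_office_lab)} = {at(lab), key_at(k1,lab)}
  ∪ pre   = {at(lab), key_at(k1,lab)} ∪ {have(k4), locked(d_office_lab)}
          = {at(lab), have(k4), key_at(k1,lab), locked(d_office_lab)}

== RESULT ==
["at(lab)", "have(k4)", "key_at(k1,lab)", "locked(d_office_lab)"]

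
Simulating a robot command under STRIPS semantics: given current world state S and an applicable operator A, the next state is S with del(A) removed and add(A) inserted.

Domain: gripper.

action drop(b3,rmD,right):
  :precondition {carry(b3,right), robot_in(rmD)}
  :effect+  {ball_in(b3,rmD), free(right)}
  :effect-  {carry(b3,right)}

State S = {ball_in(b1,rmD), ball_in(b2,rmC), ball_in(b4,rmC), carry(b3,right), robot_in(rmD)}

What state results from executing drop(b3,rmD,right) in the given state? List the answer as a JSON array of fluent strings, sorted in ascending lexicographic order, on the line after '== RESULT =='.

Compute (S \ del) ∪ add:
  pre ⊆ S: {carry(b3,right), robot_in(rmD)} ⊆ S  — applicable
  S \ del = {ball_in(b1,rmD), ball_in(b2,rmC), ball_in(b4,rmC), robot_in(rmD)}
  ∪ add   = {ball_in(b1,rmD), ball_in(b2,rmC), ball_in(b3,rmD), ball_in(b4,rmC), free(right), robot_in(rmD)}

== RESULT ==
["ball_in(b1,rmD)", "ball_in(b2,rmC)", "ball_in(b3,rmD)", "ball_in(b4,rmC)", "free(right)", "robot_in(rmD)"]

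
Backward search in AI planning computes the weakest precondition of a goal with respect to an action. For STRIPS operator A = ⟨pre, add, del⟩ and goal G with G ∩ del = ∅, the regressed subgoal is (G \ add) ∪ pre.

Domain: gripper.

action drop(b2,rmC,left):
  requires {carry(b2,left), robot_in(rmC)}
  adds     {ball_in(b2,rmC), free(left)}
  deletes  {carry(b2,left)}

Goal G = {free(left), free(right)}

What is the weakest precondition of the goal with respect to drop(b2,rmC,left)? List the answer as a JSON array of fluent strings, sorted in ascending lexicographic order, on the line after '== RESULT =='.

Compute (G \ add) ∪ pre:
  G ∩ del = {}  (empty — regression defined)
  G \ add = {free(left), free(right)} \ {ball_in(b2,rmC), free(left)} = {free(right)}
  ∪ pre   = {free(right)} ∪ {carry(b2,left), robot_in(rmC)}
          = {carry(b2,left), free(right), robot_in(rmC)}

== RESULT ==
["carry(b2,left)", "free(right)", "robot_in(rmC)"]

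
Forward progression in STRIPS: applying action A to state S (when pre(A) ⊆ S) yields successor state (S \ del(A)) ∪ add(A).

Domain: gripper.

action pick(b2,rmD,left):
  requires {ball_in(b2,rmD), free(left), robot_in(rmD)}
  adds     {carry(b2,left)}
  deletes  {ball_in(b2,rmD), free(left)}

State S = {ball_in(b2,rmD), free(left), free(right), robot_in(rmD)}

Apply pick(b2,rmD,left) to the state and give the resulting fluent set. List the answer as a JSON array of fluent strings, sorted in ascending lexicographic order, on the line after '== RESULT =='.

Compute (S \ del) ∪ add:
  pre ⊆ S: {ball_in(b2,rmD), free(left), robot_in(rmD)} ⊆ S  — applicable
  S \ del = {free(right), robot_in(rmD)}
  ∪ add   = {carry(b2,left), free(right), robot_in(rmD)}

== RESULT ==
["carry(b2,left)", "free(right)", "robot_in(rmD)"]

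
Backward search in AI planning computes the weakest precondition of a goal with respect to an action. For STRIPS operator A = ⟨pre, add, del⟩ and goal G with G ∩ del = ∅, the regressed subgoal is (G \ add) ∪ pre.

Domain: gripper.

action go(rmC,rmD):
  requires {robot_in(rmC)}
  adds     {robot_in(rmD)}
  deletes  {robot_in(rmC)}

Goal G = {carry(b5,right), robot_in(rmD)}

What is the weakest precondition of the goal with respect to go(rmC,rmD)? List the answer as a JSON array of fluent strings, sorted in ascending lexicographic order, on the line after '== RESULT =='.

Compute (G \ add) ∪ pre:
  G ∩ del = {}  (empty — regression defined)
  G \ add = {carry(b5,right), robot_in(rmD)} \ {robot_in(rmD)} = {carry(b5,right)}
  ∪ pre   = {carry(b5,right)} ∪ {robot_in(rmC)}
          = {carry(b5,right), robot_in(rmC)}

== RESULT ==
["carry(b5,right)", "robot_in(rmC)"]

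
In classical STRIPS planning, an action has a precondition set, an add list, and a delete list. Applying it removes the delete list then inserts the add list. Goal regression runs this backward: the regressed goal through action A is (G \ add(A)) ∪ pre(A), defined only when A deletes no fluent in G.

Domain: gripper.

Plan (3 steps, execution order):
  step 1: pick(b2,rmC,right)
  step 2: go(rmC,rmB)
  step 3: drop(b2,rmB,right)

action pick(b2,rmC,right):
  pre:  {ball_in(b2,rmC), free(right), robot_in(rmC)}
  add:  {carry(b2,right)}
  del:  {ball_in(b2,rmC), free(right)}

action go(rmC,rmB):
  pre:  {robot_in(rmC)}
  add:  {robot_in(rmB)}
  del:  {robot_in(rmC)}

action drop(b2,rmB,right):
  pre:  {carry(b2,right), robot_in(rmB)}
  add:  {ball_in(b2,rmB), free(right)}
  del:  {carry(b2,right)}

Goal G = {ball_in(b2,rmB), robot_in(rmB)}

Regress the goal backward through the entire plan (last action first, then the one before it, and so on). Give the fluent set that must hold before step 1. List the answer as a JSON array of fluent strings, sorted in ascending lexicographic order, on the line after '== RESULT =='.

Regress step by step:
  through step 3 (drop(b2,rmB,right)): drop {ball_in(b2,rmB)}, keep {robot_in(rmB)}, require {carry(b2,right), robot_in(rmB)}
    → {carry(b2,right), robot_in(rmB)}
  through step 2 (go(rmC,rmB)): drop {robot_in(rmB)}, keep {carry(b2,right)}, require {robot_in(rmC)}
    → {carry(b2,right), robot_in(rmC)}
  through step 1 (pick(b2,rmC,right)): drop {carry(b2,right)}, keep {robot_in(rmC)}, require {ball_in(b2,rmC), free(right), robot_in(rmC)}
    → {ball_in(b2,rmC), free(right), robot_in(rmC)}

== RESULT ==
["ball_in(b2,rmC)", "free(right)", "robot_in(rmC)"]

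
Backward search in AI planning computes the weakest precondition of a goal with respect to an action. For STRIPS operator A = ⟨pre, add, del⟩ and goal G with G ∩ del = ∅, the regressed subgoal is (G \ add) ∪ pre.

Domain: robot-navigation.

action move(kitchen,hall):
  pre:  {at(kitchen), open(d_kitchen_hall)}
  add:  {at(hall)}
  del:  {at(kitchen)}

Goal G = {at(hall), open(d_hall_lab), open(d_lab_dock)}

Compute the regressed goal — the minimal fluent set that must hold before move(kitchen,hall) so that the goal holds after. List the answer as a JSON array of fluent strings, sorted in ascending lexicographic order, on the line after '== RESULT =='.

Regress:
  G ∩ del = {}  (empty — regression defined)
  G \ add = {at(hall), open(d_hall_lab), open(d_lab_dock)} \ {at(hall)} = {open(d_hall_lab), open(d_lab_dock)}
  ∪ pre   = {open(d_hall_lab), open(d_lab_dock)} ∪ {at(kitchen), open(d_kitchen_hall)}
          = {at(kitchen), open(d_hall_lab), open(d_kitchen_hall), open(d_lab_dock)}

== RESULT ==
["at(kitchen)", "open(d_hall_lab)", "open(d_kitchen_hall)", "open(d_lab_dock)"]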